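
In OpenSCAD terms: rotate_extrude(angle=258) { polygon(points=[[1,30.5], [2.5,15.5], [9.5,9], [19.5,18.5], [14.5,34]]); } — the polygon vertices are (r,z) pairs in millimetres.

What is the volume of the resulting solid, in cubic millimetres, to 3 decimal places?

Profile (r,z), 5 vertices: (1,30.5) (2.5,15.5) (9.5,9) (19.5,18.5) (14.5,34)
edge 0: (1,30.5)→(2.5,15.5)  cross = 1·15.5 − 2.5·30.5 = -60.7500; (r_i+r_j)·cross = 3.5·-60.7500 = -212.6250
edge 1: (2.5,15.5)→(9.5,9)  cross = 2.5·9 − 9.5·15.5 = -124.7500; (r_i+r_j)·cross = 12·-124.7500 = -1497.0000
edge 2: (9.5,9)→(19.5,18.5)  cross = 9.5·18.5 − 19.5·9 = 0.2500; (r_i+r_j)·cross = 29·0.2500 = 7.2500
edge 3: (19.5,18.5)→(14.5,34)  cross = 19.5·34 − 14.5·18.5 = 394.7500; (r_i+r_j)·cross = 34·394.7500 = 13421.5000
edge 4: (14.5,34)→(1,30.5)  cross = 14.5·30.5 − 1·34 = 408.2500; (r_i+r_j)·cross = 15.5·408.2500 = 6327.8750
Σcross = 617.7500 → A = |Σcross|/2 = 308.8750 mm²
Σ(r_i+r_j)·cross = 18047.0000 → first moment M = |Σ|/6 = 3007.8333
R_c = M/A = 3007.8333/308.8750 = 9.7380 mm
θ = 258° = 4.502949 rad
V = θ·R_c·A = 4.502949·9.7380·308.8750 = 13544.122 mm³

Volume = 13544.122 mm³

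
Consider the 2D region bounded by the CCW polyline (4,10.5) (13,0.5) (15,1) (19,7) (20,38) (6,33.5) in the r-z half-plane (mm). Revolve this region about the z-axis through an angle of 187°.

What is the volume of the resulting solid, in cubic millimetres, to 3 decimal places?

Profile (r,z), 6 vertices: (4,10.5) (13,0.5) (15,1) (19,7) (20,38) (6,33.5)
edge 0: (4,10.5)→(13,0.5)  cross = 4·0.5 − 13·10.5 = -134.5000; (r_i+r_j)·cross = 17·-134.5000 = -2286.5000
edge 1: (13,0.5)→(15,1)  cross = 13·1 − 15·0.5 = 5.5000; (r_i+r_j)·cross = 28·5.5000 = 154.0000
edge 2: (15,1)→(19,7)  cross = 15·7 − 19·1 = 86.0000; (r_i+r_j)·cross = 34·86.0000 = 2924.0000
edge 3: (19,7)→(20,38)  cross = 19·38 − 20·7 = 582.0000; (r_i+r_j)·cross = 39·582.0000 = 22698.0000
edge 4: (20,38)→(6,33.5)  cross = 20·33.5 − 6·38 = 442.0000; (r_i+r_j)·cross = 26·442.0000 = 11492.0000
edge 5: (6,33.5)→(4,10.5)  cross = 6·10.5 − 4·33.5 = -71.0000; (r_i+r_j)·cross = 10·-71.0000 = -710.0000
Σcross = 910.0000 → A = |Σcross|/2 = 455.0000 mm²
Σ(r_i+r_j)·cross = 34271.5000 → first moment M = |Σ|/6 = 5711.9167
R_c = M/A = 5711.9167/455.0000 = 12.5537 mm
θ = 187° = 3.263766 rad
V = θ·R_c·A = 3.263766·12.5537·455.0000 = 18642.358 mm³

Volume = 18642.358 mm³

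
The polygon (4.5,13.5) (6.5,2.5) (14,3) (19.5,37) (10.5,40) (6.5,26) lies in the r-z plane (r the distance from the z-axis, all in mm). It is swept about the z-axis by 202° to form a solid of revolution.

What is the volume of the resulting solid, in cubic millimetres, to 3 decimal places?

Profile (r,z), 6 vertices: (4.5,13.5) (6.5,2.5) (14,3) (19.5,37) (10.5,40) (6.5,26)
edge 0: (4.5,13.5)→(6.5,2.5)  cross = 4.5·2.5 − 6.5·13.5 = -76.5000; (r_i+r_j)·cross = 11·-76.5000 = -841.5000
edge 1: (6.5,2.5)→(14,3)  cross = 6.5·3 − 14·2.5 = -15.5000; (r_i+r_j)·cross = 20.5·-15.5000 = -317.7500
edge 2: (14,3)→(19.5,37)  cross = 14·37 − 19.5·3 = 459.5000; (r_i+r_j)·cross = 33.5·459.5000 = 15393.2500
edge 3: (19.5,37)→(10.5,40)  cross = 19.5·40 − 10.5·37 = 391.5000; (r_i+r_j)·cross = 30·391.5000 = 11745.0000
edge 4: (10.5,40)→(6.5,26)  cross = 10.5·26 − 6.5·40 = 13.0000; (r_i+r_j)·cross = 17·13.0000 = 221.0000
edge 5: (6.5,26)→(4.5,13.5)  cross = 6.5·13.5 − 4.5·26 = -29.2500; (r_i+r_j)·cross = 11·-29.2500 = -321.7500
Σcross = 742.7500 → A = |Σcross|/2 = 371.3750 mm²
Σ(r_i+r_j)·cross = 25878.2500 → first moment M = |Σ|/6 = 4313.0417
R_c = M/A = 4313.0417/371.3750 = 11.6137 mm
θ = 202° = 3.525565 rad
V = θ·R_c·A = 3.525565·11.6137·371.3750 = 15205.909 mm³

Volume = 15205.909 mm³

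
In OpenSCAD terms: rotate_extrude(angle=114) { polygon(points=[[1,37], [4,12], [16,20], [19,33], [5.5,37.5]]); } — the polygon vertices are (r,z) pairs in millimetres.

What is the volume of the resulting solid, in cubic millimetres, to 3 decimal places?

Volume = 5421.368 mm³

Profile (r,z), 5 vertices: (1,37) (4,12) (16,20) (19,33) (5.5,37.5)
edge 0: (1,37)→(4,12)  cross = 1·12 − 4·37 = -136.0000; (r_i+r_j)·cross = 5·-136.0000 = -680.0000
edge 1: (4,12)→(16,20)  cross = 4·20 − 16·12 = -112.0000; (r_i+r_j)·cross = 20·-112.0000 = -2240.0000
edge 2: (16,20)→(19,33)  cross = 16·33 − 19·20 = 148.0000; (r_i+r_j)·cross = 35·148.0000 = 5180.0000
edge 3: (19,33)→(5.5,37.5)  cross = 19·37.5 − 5.5·33 = 531.0000; (r_i+r_j)·cross = 24.5·531.0000 = 13009.5000
edge 4: (5.5,37.5)→(1,37)  cross = 5.5·37 − 1·37.5 = 166.0000; (r_i+r_j)·cross = 6.5·166.0000 = 1079.0000
Σcross = 597.0000 → A = |Σcross|/2 = 298.5000 mm²
Σ(r_i+r_j)·cross = 16348.5000 → first moment M = |Σ|/6 = 2724.7500
R_c = M/A = 2724.7500/298.5000 = 9.1281 mm
θ = 114° = 1.989675 rad
V = θ·R_c·A = 1.989675·9.1281·298.5000 = 5421.368 mm³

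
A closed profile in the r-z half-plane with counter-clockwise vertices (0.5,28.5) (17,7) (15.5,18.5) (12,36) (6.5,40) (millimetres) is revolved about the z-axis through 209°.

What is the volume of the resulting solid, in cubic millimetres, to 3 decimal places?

Volume = 8040.375 mm³

Profile (r,z), 5 vertices: (0.5,28.5) (17,7) (15.5,18.5) (12,36) (6.5,40)
edge 0: (0.5,28.5)→(17,7)  cross = 0.5·7 − 17·28.5 = -481.0000; (r_i+r_j)·cross = 17.5·-481.0000 = -8417.5000
edge 1: (17,7)→(15.5,18.5)  cross = 17·18.5 − 15.5·7 = 206.0000; (r_i+r_j)·cross = 32.5·206.0000 = 6695.0000
edge 2: (15.5,18.5)→(12,36)  cross = 15.5·36 − 12·18.5 = 336.0000; (r_i+r_j)·cross = 27.5·336.0000 = 9240.0000
edge 3: (12,36)→(6.5,40)  cross = 12·40 − 6.5·36 = 246.0000; (r_i+r_j)·cross = 18.5·246.0000 = 4551.0000
edge 4: (6.5,40)→(0.5,28.5)  cross = 6.5·28.5 − 0.5·40 = 165.2500; (r_i+r_j)·cross = 7·165.2500 = 1156.7500
Σcross = 472.2500 → A = |Σcross|/2 = 236.1250 mm²
Σ(r_i+r_j)·cross = 13225.2500 → first moment M = |Σ|/6 = 2204.2083
R_c = M/A = 2204.2083/236.1250 = 9.3349 mm
θ = 209° = 3.647738 rad
V = θ·R_c·A = 3.647738·9.3349·236.1250 = 8040.375 mm³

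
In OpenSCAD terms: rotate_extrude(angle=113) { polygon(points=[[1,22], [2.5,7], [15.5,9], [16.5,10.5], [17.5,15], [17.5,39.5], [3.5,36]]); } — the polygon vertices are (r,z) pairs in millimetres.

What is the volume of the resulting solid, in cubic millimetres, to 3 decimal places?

Profile (r,z), 7 vertices: (1,22) (2.5,7) (15.5,9) (16.5,10.5) (17.5,15) (17.5,39.5) (3.5,36)
edge 0: (1,22)→(2.5,7)  cross = 1·7 − 2.5·22 = -48.0000; (r_i+r_j)·cross = 3.5·-48.0000 = -168.0000
edge 1: (2.5,7)→(15.5,9)  cross = 2.5·9 − 15.5·7 = -86.0000; (r_i+r_j)·cross = 18·-86.0000 = -1548.0000
edge 2: (15.5,9)→(16.5,10.5)  cross = 15.5·10.5 − 16.5·9 = 14.2500; (r_i+r_j)·cross = 32·14.2500 = 456.0000
edge 3: (16.5,10.5)→(17.5,15)  cross = 16.5·15 − 17.5·10.5 = 63.7500; (r_i+r_j)·cross = 34·63.7500 = 2167.5000
edge 4: (17.5,15)→(17.5,39.5)  cross = 17.5·39.5 − 17.5·15 = 428.7500; (r_i+r_j)·cross = 35·428.7500 = 15006.2500
edge 5: (17.5,39.5)→(3.5,36)  cross = 17.5·36 − 3.5·39.5 = 491.7500; (r_i+r_j)·cross = 21·491.7500 = 10326.7500
edge 6: (3.5,36)→(1,22)  cross = 3.5·22 − 1·36 = 41.0000; (r_i+r_j)·cross = 4.5·41.0000 = 184.5000
Σcross = 905.5000 → A = |Σcross|/2 = 452.7500 mm²
Σ(r_i+r_j)·cross = 26425.0000 → first moment M = |Σ|/6 = 4404.1667
R_c = M/A = 4404.1667/452.7500 = 9.7276 mm
θ = 113° = 1.972222 rad
V = θ·R_c·A = 1.972222·9.7276·452.7500 = 8685.995 mm³

Volume = 8685.995 mm³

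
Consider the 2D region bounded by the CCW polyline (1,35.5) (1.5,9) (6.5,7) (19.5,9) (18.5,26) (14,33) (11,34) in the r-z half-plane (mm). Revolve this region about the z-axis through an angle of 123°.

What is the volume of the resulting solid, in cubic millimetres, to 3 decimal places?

Volume = 9134.666 mm³

Profile (r,z), 7 vertices: (1,35.5) (1.5,9) (6.5,7) (19.5,9) (18.5,26) (14,33) (11,34)
edge 0: (1,35.5)→(1.5,9)  cross = 1·9 − 1.5·35.5 = -44.2500; (r_i+r_j)·cross = 2.5·-44.2500 = -110.6250
edge 1: (1.5,9)→(6.5,7)  cross = 1.5·7 − 6.5·9 = -48.0000; (r_i+r_j)·cross = 8·-48.0000 = -384.0000
edge 2: (6.5,7)→(19.5,9)  cross = 6.5·9 − 19.5·7 = -78.0000; (r_i+r_j)·cross = 26·-78.0000 = -2028.0000
edge 3: (19.5,9)→(18.5,26)  cross = 19.5·26 − 18.5·9 = 340.5000; (r_i+r_j)·cross = 38·340.5000 = 12939.0000
edge 4: (18.5,26)→(14,33)  cross = 18.5·33 − 14·26 = 246.5000; (r_i+r_j)·cross = 32.5·246.5000 = 8011.2500
edge 5: (14,33)→(11,34)  cross = 14·34 − 11·33 = 113.0000; (r_i+r_j)·cross = 25·113.0000 = 2825.0000
edge 6: (11,34)→(1,35.5)  cross = 11·35.5 − 1·34 = 356.5000; (r_i+r_j)·cross = 12·356.5000 = 4278.0000
Σcross = 886.2500 → A = |Σcross|/2 = 443.1250 mm²
Σ(r_i+r_j)·cross = 25530.6250 → first moment M = |Σ|/6 = 4255.1042
R_c = M/A = 4255.1042/443.1250 = 9.6025 mm
θ = 123° = 2.146755 rad
V = θ·R_c·A = 2.146755·9.6025·443.1250 = 9134.666 mm³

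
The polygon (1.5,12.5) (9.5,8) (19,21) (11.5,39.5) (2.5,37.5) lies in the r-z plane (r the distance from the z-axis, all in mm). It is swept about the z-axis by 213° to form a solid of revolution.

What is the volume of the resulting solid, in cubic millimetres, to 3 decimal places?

Volume = 12552.312 mm³

Profile (r,z), 5 vertices: (1.5,12.5) (9.5,8) (19,21) (11.5,39.5) (2.5,37.5)
edge 0: (1.5,12.5)→(9.5,8)  cross = 1.5·8 − 9.5·12.5 = -106.7500; (r_i+r_j)·cross = 11·-106.7500 = -1174.2500
edge 1: (9.5,8)→(19,21)  cross = 9.5·21 − 19·8 = 47.5000; (r_i+r_j)·cross = 28.5·47.5000 = 1353.7500
edge 2: (19,21)→(11.5,39.5)  cross = 19·39.5 − 11.5·21 = 509.0000; (r_i+r_j)·cross = 30.5·509.0000 = 15524.5000
edge 3: (11.5,39.5)→(2.5,37.5)  cross = 11.5·37.5 − 2.5·39.5 = 332.5000; (r_i+r_j)·cross = 14·332.5000 = 4655.0000
edge 4: (2.5,37.5)→(1.5,12.5)  cross = 2.5·12.5 − 1.5·37.5 = -25.0000; (r_i+r_j)·cross = 4·-25.0000 = -100.0000
Σcross = 757.2500 → A = |Σcross|/2 = 378.6250 mm²
Σ(r_i+r_j)·cross = 20259.0000 → first moment M = |Σ|/6 = 3376.5000
R_c = M/A = 3376.5000/378.6250 = 8.9178 mm
θ = 213° = 3.717551 rad
V = θ·R_c·A = 3.717551·8.9178·378.6250 = 12552.312 mm³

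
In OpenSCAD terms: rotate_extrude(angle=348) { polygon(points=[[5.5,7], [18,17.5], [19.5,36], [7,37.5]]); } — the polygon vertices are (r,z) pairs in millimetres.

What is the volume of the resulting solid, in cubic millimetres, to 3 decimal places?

Profile (r,z), 4 vertices: (5.5,7) (18,17.5) (19.5,36) (7,37.5)
edge 0: (5.5,7)→(18,17.5)  cross = 5.5·17.5 − 18·7 = -29.7500; (r_i+r_j)·cross = 23.5·-29.7500 = -699.1250
edge 1: (18,17.5)→(19.5,36)  cross = 18·36 − 19.5·17.5 = 306.7500; (r_i+r_j)·cross = 37.5·306.7500 = 11503.1250
edge 2: (19.5,36)→(7,37.5)  cross = 19.5·37.5 − 7·36 = 479.2500; (r_i+r_j)·cross = 26.5·479.2500 = 12700.1250
edge 3: (7,37.5)→(5.5,7)  cross = 7·7 − 5.5·37.5 = -157.2500; (r_i+r_j)·cross = 12.5·-157.2500 = -1965.6250
Σcross = 599.0000 → A = |Σcross|/2 = 299.5000 mm²
Σ(r_i+r_j)·cross = 21538.5000 → first moment M = |Σ|/6 = 3589.7500
R_c = M/A = 3589.7500/299.5000 = 11.9858 mm
θ = 348° = 6.073746 rad
V = θ·R_c·A = 6.073746·11.9858·299.5000 = 21803.229 mm³

Volume = 21803.229 mm³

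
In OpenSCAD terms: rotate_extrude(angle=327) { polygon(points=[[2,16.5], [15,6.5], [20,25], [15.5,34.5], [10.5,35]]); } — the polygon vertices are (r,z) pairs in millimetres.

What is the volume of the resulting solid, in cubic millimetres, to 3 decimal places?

Volume = 20264.816 mm³

Profile (r,z), 5 vertices: (2,16.5) (15,6.5) (20,25) (15.5,34.5) (10.5,35)
edge 0: (2,16.5)→(15,6.5)  cross = 2·6.5 − 15·16.5 = -234.5000; (r_i+r_j)·cross = 17·-234.5000 = -3986.5000
edge 1: (15,6.5)→(20,25)  cross = 15·25 − 20·6.5 = 245.0000; (r_i+r_j)·cross = 35·245.0000 = 8575.0000
edge 2: (20,25)→(15.5,34.5)  cross = 20·34.5 − 15.5·25 = 302.5000; (r_i+r_j)·cross = 35.5·302.5000 = 10738.7500
edge 3: (15.5,34.5)→(10.5,35)  cross = 15.5·35 − 10.5·34.5 = 180.2500; (r_i+r_j)·cross = 26·180.2500 = 4686.5000
edge 4: (10.5,35)→(2,16.5)  cross = 10.5·16.5 − 2·35 = 103.2500; (r_i+r_j)·cross = 12.5·103.2500 = 1290.6250
Σcross = 596.5000 → A = |Σcross|/2 = 298.2500 mm²
Σ(r_i+r_j)·cross = 21304.3750 → first moment M = |Σ|/6 = 3550.7292
R_c = M/A = 3550.7292/298.2500 = 11.9052 mm
θ = 327° = 5.707227 rad
V = θ·R_c·A = 5.707227·11.9052·298.2500 = 20264.816 mm³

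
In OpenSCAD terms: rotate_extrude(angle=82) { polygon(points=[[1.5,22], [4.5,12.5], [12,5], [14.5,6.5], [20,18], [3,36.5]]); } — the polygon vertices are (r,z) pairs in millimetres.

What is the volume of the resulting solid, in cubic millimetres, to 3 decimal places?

Volume = 4216.853 mm³

Profile (r,z), 6 vertices: (1.5,22) (4.5,12.5) (12,5) (14.5,6.5) (20,18) (3,36.5)
edge 0: (1.5,22)→(4.5,12.5)  cross = 1.5·12.5 − 4.5·22 = -80.2500; (r_i+r_j)·cross = 6·-80.2500 = -481.5000
edge 1: (4.5,12.5)→(12,5)  cross = 4.5·5 − 12·12.5 = -127.5000; (r_i+r_j)·cross = 16.5·-127.5000 = -2103.7500
edge 2: (12,5)→(14.5,6.5)  cross = 12·6.5 − 14.5·5 = 5.5000; (r_i+r_j)·cross = 26.5·5.5000 = 145.7500
edge 3: (14.5,6.5)→(20,18)  cross = 14.5·18 − 20·6.5 = 131.0000; (r_i+r_j)·cross = 34.5·131.0000 = 4519.5000
edge 4: (20,18)→(3,36.5)  cross = 20·36.5 − 3·18 = 676.0000; (r_i+r_j)·cross = 23·676.0000 = 15548.0000
edge 5: (3,36.5)→(1.5,22)  cross = 3·22 − 1.5·36.5 = 11.2500; (r_i+r_j)·cross = 4.5·11.2500 = 50.6250
Σcross = 616.0000 → A = |Σcross|/2 = 308.0000 mm²
Σ(r_i+r_j)·cross = 17678.6250 → first moment M = |Σ|/6 = 2946.4375
R_c = M/A = 2946.4375/308.0000 = 9.5664 mm
θ = 82° = 1.431170 rad
V = θ·R_c·A = 1.431170·9.5664·308.0000 = 4216.853 mm³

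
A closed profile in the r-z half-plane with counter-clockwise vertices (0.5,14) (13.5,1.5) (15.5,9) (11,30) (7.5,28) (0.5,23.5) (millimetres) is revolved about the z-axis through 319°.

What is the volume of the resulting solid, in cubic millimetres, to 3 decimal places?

Profile (r,z), 6 vertices: (0.5,14) (13.5,1.5) (15.5,9) (11,30) (7.5,28) (0.5,23.5)
edge 0: (0.5,14)→(13.5,1.5)  cross = 0.5·1.5 − 13.5·14 = -188.2500; (r_i+r_j)·cross = 14·-188.2500 = -2635.5000
edge 1: (13.5,1.5)→(15.5,9)  cross = 13.5·9 − 15.5·1.5 = 98.2500; (r_i+r_j)·cross = 29·98.2500 = 2849.2500
edge 2: (15.5,9)→(11,30)  cross = 15.5·30 − 11·9 = 366.0000; (r_i+r_j)·cross = 26.5·366.0000 = 9699.0000
edge 3: (11,30)→(7.5,28)  cross = 11·28 − 7.5·30 = 83.0000; (r_i+r_j)·cross = 18.5·83.0000 = 1535.5000
edge 4: (7.5,28)→(0.5,23.5)  cross = 7.5·23.5 − 0.5·28 = 162.2500; (r_i+r_j)·cross = 8·162.2500 = 1298.0000
edge 5: (0.5,23.5)→(0.5,14)  cross = 0.5·14 − 0.5·23.5 = -4.7500; (r_i+r_j)·cross = 1·-4.7500 = -4.7500
Σcross = 516.5000 → A = |Σcross|/2 = 258.2500 mm²
Σ(r_i+r_j)·cross = 12741.5000 → first moment M = |Σ|/6 = 2123.5833
R_c = M/A = 2123.5833/258.2500 = 8.2230 mm
θ = 319° = 5.567600 rad
V = θ·R_c·A = 5.567600·8.2230·258.2500 = 11823.263 mm³

Volume = 11823.263 mm³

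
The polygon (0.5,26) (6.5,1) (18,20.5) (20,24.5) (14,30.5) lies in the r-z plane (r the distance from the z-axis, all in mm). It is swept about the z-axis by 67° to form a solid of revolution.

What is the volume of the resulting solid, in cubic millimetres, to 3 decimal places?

Volume = 3304.836 mm³

Profile (r,z), 5 vertices: (0.5,26) (6.5,1) (18,20.5) (20,24.5) (14,30.5)
edge 0: (0.5,26)→(6.5,1)  cross = 0.5·1 − 6.5·26 = -168.5000; (r_i+r_j)·cross = 7·-168.5000 = -1179.5000
edge 1: (6.5,1)→(18,20.5)  cross = 6.5·20.5 − 18·1 = 115.2500; (r_i+r_j)·cross = 24.5·115.2500 = 2823.6250
edge 2: (18,20.5)→(20,24.5)  cross = 18·24.5 − 20·20.5 = 31.0000; (r_i+r_j)·cross = 38·31.0000 = 1178.0000
edge 3: (20,24.5)→(14,30.5)  cross = 20·30.5 − 14·24.5 = 267.0000; (r_i+r_j)·cross = 34·267.0000 = 9078.0000
edge 4: (14,30.5)→(0.5,26)  cross = 14·26 − 0.5·30.5 = 348.7500; (r_i+r_j)·cross = 14.5·348.7500 = 5056.8750
Σcross = 593.5000 → A = |Σcross|/2 = 296.7500 mm²
Σ(r_i+r_j)·cross = 16957.0000 → first moment M = |Σ|/6 = 2826.1667
R_c = M/A = 2826.1667/296.7500 = 9.5237 mm
θ = 67° = 1.169371 rad
V = θ·R_c·A = 1.169371·9.5237·296.7500 = 3304.836 mm³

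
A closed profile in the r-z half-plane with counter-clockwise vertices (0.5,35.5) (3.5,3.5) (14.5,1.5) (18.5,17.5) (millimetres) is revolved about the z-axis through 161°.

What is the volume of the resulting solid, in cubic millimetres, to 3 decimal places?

Profile (r,z), 4 vertices: (0.5,35.5) (3.5,3.5) (14.5,1.5) (18.5,17.5)
edge 0: (0.5,35.5)→(3.5,3.5)  cross = 0.5·3.5 − 3.5·35.5 = -122.5000; (r_i+r_j)·cross = 4·-122.5000 = -490.0000
edge 1: (3.5,3.5)→(14.5,1.5)  cross = 3.5·1.5 − 14.5·3.5 = -45.5000; (r_i+r_j)·cross = 18·-45.5000 = -819.0000
edge 2: (14.5,1.5)→(18.5,17.5)  cross = 14.5·17.5 − 18.5·1.5 = 226.0000; (r_i+r_j)·cross = 33·226.0000 = 7458.0000
edge 3: (18.5,17.5)→(0.5,35.5)  cross = 18.5·35.5 − 0.5·17.5 = 648.0000; (r_i+r_j)·cross = 19·648.0000 = 12312.0000
Σcross = 706.0000 → A = |Σcross|/2 = 353.0000 mm²
Σ(r_i+r_j)·cross = 18461.0000 → first moment M = |Σ|/6 = 3076.8333
R_c = M/A = 3076.8333/353.0000 = 8.7162 mm
θ = 161° = 2.809980 rad
V = θ·R_c·A = 2.809980·8.7162·353.0000 = 8645.840 mm³

Volume = 8645.840 mm³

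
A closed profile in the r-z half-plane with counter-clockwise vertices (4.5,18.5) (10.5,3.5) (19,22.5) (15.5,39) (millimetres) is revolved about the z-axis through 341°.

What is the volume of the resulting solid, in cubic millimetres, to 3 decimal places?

Volume = 17941.760 mm³

Profile (r,z), 4 vertices: (4.5,18.5) (10.5,3.5) (19,22.5) (15.5,39)
edge 0: (4.5,18.5)→(10.5,3.5)  cross = 4.5·3.5 − 10.5·18.5 = -178.5000; (r_i+r_j)·cross = 15·-178.5000 = -2677.5000
edge 1: (10.5,3.5)→(19,22.5)  cross = 10.5·22.5 − 19·3.5 = 169.7500; (r_i+r_j)·cross = 29.5·169.7500 = 5007.6250
edge 2: (19,22.5)→(15.5,39)  cross = 19·39 − 15.5·22.5 = 392.2500; (r_i+r_j)·cross = 34.5·392.2500 = 13532.6250
edge 3: (15.5,39)→(4.5,18.5)  cross = 15.5·18.5 − 4.5·39 = 111.2500; (r_i+r_j)·cross = 20·111.2500 = 2225.0000
Σcross = 494.7500 → A = |Σcross|/2 = 247.3750 mm²
Σ(r_i+r_j)·cross = 18087.7500 → first moment M = |Σ|/6 = 3014.6250
R_c = M/A = 3014.6250/247.3750 = 12.1865 mm
θ = 341° = 5.951573 rad
V = θ·R_c·A = 5.951573·12.1865·247.3750 = 17941.760 mm³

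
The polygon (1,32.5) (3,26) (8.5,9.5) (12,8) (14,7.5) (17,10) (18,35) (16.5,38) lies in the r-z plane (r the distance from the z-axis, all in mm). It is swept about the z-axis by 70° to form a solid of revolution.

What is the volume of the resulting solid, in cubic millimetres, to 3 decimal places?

Volume = 4742.630 mm³

Profile (r,z), 8 vertices: (1,32.5) (3,26) (8.5,9.5) (12,8) (14,7.5) (17,10) (18,35) (16.5,38)
edge 0: (1,32.5)→(3,26)  cross = 1·26 − 3·32.5 = -71.5000; (r_i+r_j)·cross = 4·-71.5000 = -286.0000
edge 1: (3,26)→(8.5,9.5)  cross = 3·9.5 − 8.5·26 = -192.5000; (r_i+r_j)·cross = 11.5·-192.5000 = -2213.7500
edge 2: (8.5,9.5)→(12,8)  cross = 8.5·8 − 12·9.5 = -46.0000; (r_i+r_j)·cross = 20.5·-46.0000 = -943.0000
edge 3: (12,8)→(14,7.5)  cross = 12·7.5 − 14·8 = -22.0000; (r_i+r_j)·cross = 26·-22.0000 = -572.0000
edge 4: (14,7.5)→(17,10)  cross = 14·10 − 17·7.5 = 12.5000; (r_i+r_j)·cross = 31·12.5000 = 387.5000
edge 5: (17,10)→(18,35)  cross = 17·35 − 18·10 = 415.0000; (r_i+r_j)·cross = 35·415.0000 = 14525.0000
edge 6: (18,35)→(16.5,38)  cross = 18·38 − 16.5·35 = 106.5000; (r_i+r_j)·cross = 34.5·106.5000 = 3674.2500
edge 7: (16.5,38)→(1,32.5)  cross = 16.5·32.5 − 1·38 = 498.2500; (r_i+r_j)·cross = 17.5·498.2500 = 8719.3750
Σcross = 700.2500 → A = |Σcross|/2 = 350.1250 mm²
Σ(r_i+r_j)·cross = 23291.3750 → first moment M = |Σ|/6 = 3881.8958
R_c = M/A = 3881.8958/350.1250 = 11.0872 mm
θ = 70° = 1.221730 rad
V = θ·R_c·A = 1.221730·11.0872·350.1250 = 4742.630 mm³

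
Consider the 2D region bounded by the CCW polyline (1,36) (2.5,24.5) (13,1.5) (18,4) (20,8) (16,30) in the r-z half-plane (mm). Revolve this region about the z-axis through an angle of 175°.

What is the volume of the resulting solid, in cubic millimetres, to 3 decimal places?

Profile (r,z), 6 vertices: (1,36) (2.5,24.5) (13,1.5) (18,4) (20,8) (16,30)
edge 0: (1,36)→(2.5,24.5)  cross = 1·24.5 − 2.5·36 = -65.5000; (r_i+r_j)·cross = 3.5·-65.5000 = -229.2500
edge 1: (2.5,24.5)→(13,1.5)  cross = 2.5·1.5 − 13·24.5 = -314.7500; (r_i+r_j)·cross = 15.5·-314.7500 = -4878.6250
edge 2: (13,1.5)→(18,4)  cross = 13·4 − 18·1.5 = 25.0000; (r_i+r_j)·cross = 31·25.0000 = 775.0000
edge 3: (18,4)→(20,8)  cross = 18·8 − 20·4 = 64.0000; (r_i+r_j)·cross = 38·64.0000 = 2432.0000
edge 4: (20,8)→(16,30)  cross = 20·30 − 16·8 = 472.0000; (r_i+r_j)·cross = 36·472.0000 = 16992.0000
edge 5: (16,30)→(1,36)  cross = 16·36 − 1·30 = 546.0000; (r_i+r_j)·cross = 17·546.0000 = 9282.0000
Σcross = 726.7500 → A = |Σcross|/2 = 363.3750 mm²
Σ(r_i+r_j)·cross = 24373.1250 → first moment M = |Σ|/6 = 4062.1875
R_c = M/A = 4062.1875/363.3750 = 11.1791 mm
θ = 175° = 3.054326 rad
V = θ·R_c·A = 3.054326·11.1791·363.3750 = 12407.246 mm³

Volume = 12407.246 mm³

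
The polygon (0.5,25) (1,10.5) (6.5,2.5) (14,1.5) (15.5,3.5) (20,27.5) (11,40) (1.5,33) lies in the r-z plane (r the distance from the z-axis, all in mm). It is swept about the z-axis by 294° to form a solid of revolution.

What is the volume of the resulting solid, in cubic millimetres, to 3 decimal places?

Profile (r,z), 8 vertices: (0.5,25) (1,10.5) (6.5,2.5) (14,1.5) (15.5,3.5) (20,27.5) (11,40) (1.5,33)
edge 0: (0.5,25)→(1,10.5)  cross = 0.5·10.5 − 1·25 = -19.7500; (r_i+r_j)·cross = 1.5·-19.7500 = -29.6250
edge 1: (1,10.5)→(6.5,2.5)  cross = 1·2.5 − 6.5·10.5 = -65.7500; (r_i+r_j)·cross = 7.5·-65.7500 = -493.1250
edge 2: (6.5,2.5)→(14,1.5)  cross = 6.5·1.5 − 14·2.5 = -25.2500; (r_i+r_j)·cross = 20.5·-25.2500 = -517.6250
edge 3: (14,1.5)→(15.5,3.5)  cross = 14·3.5 − 15.5·1.5 = 25.7500; (r_i+r_j)·cross = 29.5·25.7500 = 759.6250
edge 4: (15.5,3.5)→(20,27.5)  cross = 15.5·27.5 − 20·3.5 = 356.2500; (r_i+r_j)·cross = 35.5·356.2500 = 12646.8750
edge 5: (20,27.5)→(11,40)  cross = 20·40 − 11·27.5 = 497.5000; (r_i+r_j)·cross = 31·497.5000 = 15422.5000
edge 6: (11,40)→(1.5,33)  cross = 11·33 − 1.5·40 = 303.0000; (r_i+r_j)·cross = 12.5·303.0000 = 3787.5000
edge 7: (1.5,33)→(0.5,25)  cross = 1.5·25 − 0.5·33 = 21.0000; (r_i+r_j)·cross = 2·21.0000 = 42.0000
Σcross = 1092.7500 → A = |Σcross|/2 = 546.3750 mm²
Σ(r_i+r_j)·cross = 31618.1250 → first moment M = |Σ|/6 = 5269.6875
R_c = M/A = 5269.6875/546.3750 = 9.6448 mm
θ = 294° = 5.131268 rad
V = θ·R_c·A = 5.131268·9.6448·546.3750 = 27040.179 mm³

Volume = 27040.179 mm³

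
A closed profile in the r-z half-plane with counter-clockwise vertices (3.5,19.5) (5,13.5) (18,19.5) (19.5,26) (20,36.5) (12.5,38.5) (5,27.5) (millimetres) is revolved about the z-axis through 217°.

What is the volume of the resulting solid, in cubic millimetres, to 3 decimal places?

Volume = 12590.146 mm³

Profile (r,z), 7 vertices: (3.5,19.5) (5,13.5) (18,19.5) (19.5,26) (20,36.5) (12.5,38.5) (5,27.5)
edge 0: (3.5,19.5)→(5,13.5)  cross = 3.5·13.5 − 5·19.5 = -50.2500; (r_i+r_j)·cross = 8.5·-50.2500 = -427.1250
edge 1: (5,13.5)→(18,19.5)  cross = 5·19.5 − 18·13.5 = -145.5000; (r_i+r_j)·cross = 23·-145.5000 = -3346.5000
edge 2: (18,19.5)→(19.5,26)  cross = 18·26 − 19.5·19.5 = 87.7500; (r_i+r_j)·cross = 37.5·87.7500 = 3290.6250
edge 3: (19.5,26)→(20,36.5)  cross = 19.5·36.5 − 20·26 = 191.7500; (r_i+r_j)·cross = 39.5·191.7500 = 7574.1250
edge 4: (20,36.5)→(12.5,38.5)  cross = 20·38.5 − 12.5·36.5 = 313.7500; (r_i+r_j)·cross = 32.5·313.7500 = 10196.8750
edge 5: (12.5,38.5)→(5,27.5)  cross = 12.5·27.5 − 5·38.5 = 151.2500; (r_i+r_j)·cross = 17.5·151.2500 = 2646.8750
edge 6: (5,27.5)→(3.5,19.5)  cross = 5·19.5 − 3.5·27.5 = 1.2500; (r_i+r_j)·cross = 8.5·1.2500 = 10.6250
Σcross = 550.0000 → A = |Σcross|/2 = 275.0000 mm²
Σ(r_i+r_j)·cross = 19945.5000 → first moment M = |Σ|/6 = 3324.2500
R_c = M/A = 3324.2500/275.0000 = 12.0882 mm
θ = 217° = 3.787364 rad
V = θ·R_c·A = 3.787364·12.0882·275.0000 = 12590.146 mm³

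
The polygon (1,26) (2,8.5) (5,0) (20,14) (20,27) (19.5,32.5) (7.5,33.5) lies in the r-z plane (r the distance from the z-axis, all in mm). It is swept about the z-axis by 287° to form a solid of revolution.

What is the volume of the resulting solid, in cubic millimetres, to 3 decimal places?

Profile (r,z), 7 vertices: (1,26) (2,8.5) (5,0) (20,14) (20,27) (19.5,32.5) (7.5,33.5)
edge 0: (1,26)→(2,8.5)  cross = 1·8.5 − 2·26 = -43.5000; (r_i+r_j)·cross = 3·-43.5000 = -130.5000
edge 1: (2,8.5)→(5,0)  cross = 2·0 − 5·8.5 = -42.5000; (r_i+r_j)·cross = 7·-42.5000 = -297.5000
edge 2: (5,0)→(20,14)  cross = 5·14 − 20·0 = 70.0000; (r_i+r_j)·cross = 25·70.0000 = 1750.0000
edge 3: (20,14)→(20,27)  cross = 20·27 − 20·14 = 260.0000; (r_i+r_j)·cross = 40·260.0000 = 10400.0000
edge 4: (20,27)→(19.5,32.5)  cross = 20·32.5 − 19.5·27 = 123.5000; (r_i+r_j)·cross = 39.5·123.5000 = 4878.2500
edge 5: (19.5,32.5)→(7.5,33.5)  cross = 19.5·33.5 − 7.5·32.5 = 409.5000; (r_i+r_j)·cross = 27·409.5000 = 11056.5000
edge 6: (7.5,33.5)→(1,26)  cross = 7.5·26 − 1·33.5 = 161.5000; (r_i+r_j)·cross = 8.5·161.5000 = 1372.7500
Σcross = 938.5000 → A = |Σcross|/2 = 469.2500 mm²
Σ(r_i+r_j)·cross = 29029.5000 → first moment M = |Σ|/6 = 4838.2500
R_c = M/A = 4838.2500/469.2500 = 10.3106 mm
θ = 287° = 5.009095 rad
V = θ·R_c·A = 5.009095·10.3106·469.2500 = 24235.254 mm³

Volume = 24235.254 mm³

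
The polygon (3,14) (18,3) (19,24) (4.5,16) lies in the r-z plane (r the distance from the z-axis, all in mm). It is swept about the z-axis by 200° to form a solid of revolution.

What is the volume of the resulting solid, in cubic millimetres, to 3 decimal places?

Volume = 7848.455 mm³

Profile (r,z), 4 vertices: (3,14) (18,3) (19,24) (4.5,16)
edge 0: (3,14)→(18,3)  cross = 3·3 − 18·14 = -243.0000; (r_i+r_j)·cross = 21·-243.0000 = -5103.0000
edge 1: (18,3)→(19,24)  cross = 18·24 − 19·3 = 375.0000; (r_i+r_j)·cross = 37·375.0000 = 13875.0000
edge 2: (19,24)→(4.5,16)  cross = 19·16 − 4.5·24 = 196.0000; (r_i+r_j)·cross = 23.5·196.0000 = 4606.0000
edge 3: (4.5,16)→(3,14)  cross = 4.5·14 − 3·16 = 15.0000; (r_i+r_j)·cross = 7.5·15.0000 = 112.5000
Σcross = 343.0000 → A = |Σcross|/2 = 171.5000 mm²
Σ(r_i+r_j)·cross = 13490.5000 → first moment M = |Σ|/6 = 2248.4167
R_c = M/A = 2248.4167/171.5000 = 13.1103 mm
θ = 200° = 3.490659 rad
V = θ·R_c·A = 3.490659·13.1103·171.5000 = 7848.455 mm³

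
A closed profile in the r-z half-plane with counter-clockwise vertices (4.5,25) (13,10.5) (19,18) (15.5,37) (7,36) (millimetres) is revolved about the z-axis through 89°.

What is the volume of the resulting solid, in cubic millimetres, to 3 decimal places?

Profile (r,z), 5 vertices: (4.5,25) (13,10.5) (19,18) (15.5,37) (7,36)
edge 0: (4.5,25)→(13,10.5)  cross = 4.5·10.5 − 13·25 = -277.7500; (r_i+r_j)·cross = 17.5·-277.7500 = -4860.6250
edge 1: (13,10.5)→(19,18)  cross = 13·18 − 19·10.5 = 34.5000; (r_i+r_j)·cross = 32·34.5000 = 1104.0000
edge 2: (19,18)→(15.5,37)  cross = 19·37 − 15.5·18 = 424.0000; (r_i+r_j)·cross = 34.5·424.0000 = 14628.0000
edge 3: (15.5,37)→(7,36)  cross = 15.5·36 − 7·37 = 299.0000; (r_i+r_j)·cross = 22.5·299.0000 = 6727.5000
edge 4: (7,36)→(4.5,25)  cross = 7·25 − 4.5·36 = 13.0000; (r_i+r_j)·cross = 11.5·13.0000 = 149.5000
Σcross = 492.7500 → A = |Σcross|/2 = 246.3750 mm²
Σ(r_i+r_j)·cross = 17748.3750 → first moment M = |Σ|/6 = 2958.0625
R_c = M/A = 2958.0625/246.3750 = 12.0063 mm
θ = 89° = 1.553343 rad
V = θ·R_c·A = 1.553343·12.0063·246.3750 = 4594.886 mm³

Volume = 4594.886 mm³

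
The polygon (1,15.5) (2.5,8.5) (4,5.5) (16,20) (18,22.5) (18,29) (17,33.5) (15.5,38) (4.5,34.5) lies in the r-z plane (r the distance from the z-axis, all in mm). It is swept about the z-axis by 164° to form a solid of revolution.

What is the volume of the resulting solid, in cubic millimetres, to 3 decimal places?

Profile (r,z), 9 vertices: (1,15.5) (2.5,8.5) (4,5.5) (16,20) (18,22.5) (18,29) (17,33.5) (15.5,38) (4.5,34.5)
edge 0: (1,15.5)→(2.5,8.5)  cross = 1·8.5 − 2.5·15.5 = -30.2500; (r_i+r_j)·cross = 3.5·-30.2500 = -105.8750
edge 1: (2.5,8.5)→(4,5.5)  cross = 2.5·5.5 − 4·8.5 = -20.2500; (r_i+r_j)·cross = 6.5·-20.2500 = -131.6250
edge 2: (4,5.5)→(16,20)  cross = 4·20 − 16·5.5 = -8.0000; (r_i+r_j)·cross = 20·-8.0000 = -160.0000
edge 3: (16,20)→(18,22.5)  cross = 16·22.5 − 18·20 = 0.0000; (r_i+r_j)·cross = 34·0.0000 = 0.0000
edge 4: (18,22.5)→(18,29)  cross = 18·29 − 18·22.5 = 117.0000; (r_i+r_j)·cross = 36·117.0000 = 4212.0000
edge 5: (18,29)→(17,33.5)  cross = 18·33.5 − 17·29 = 110.0000; (r_i+r_j)·cross = 35·110.0000 = 3850.0000
edge 6: (17,33.5)→(15.5,38)  cross = 17·38 − 15.5·33.5 = 126.7500; (r_i+r_j)·cross = 32.5·126.7500 = 4119.3750
edge 7: (15.5,38)→(4.5,34.5)  cross = 15.5·34.5 − 4.5·38 = 363.7500; (r_i+r_j)·cross = 20·363.7500 = 7275.0000
edge 8: (4.5,34.5)→(1,15.5)  cross = 4.5·15.5 − 1·34.5 = 35.2500; (r_i+r_j)·cross = 5.5·35.2500 = 193.8750
Σcross = 694.2500 → A = |Σcross|/2 = 347.1250 mm²
Σ(r_i+r_j)·cross = 19252.7500 → first moment M = |Σ|/6 = 3208.7917
R_c = M/A = 3208.7917/347.1250 = 9.2439 mm
θ = 164° = 2.862340 rad
V = θ·R_c·A = 2.862340·9.2439·347.1250 = 9184.653 mm³

Volume = 9184.653 mm³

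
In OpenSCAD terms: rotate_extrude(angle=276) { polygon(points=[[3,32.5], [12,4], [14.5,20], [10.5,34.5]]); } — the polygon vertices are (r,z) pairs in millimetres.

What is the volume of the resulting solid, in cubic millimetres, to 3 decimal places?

Profile (r,z), 4 vertices: (3,32.5) (12,4) (14.5,20) (10.5,34.5)
edge 0: (3,32.5)→(12,4)  cross = 3·4 − 12·32.5 = -378.0000; (r_i+r_j)·cross = 15·-378.0000 = -5670.0000
edge 1: (12,4)→(14.5,20)  cross = 12·20 − 14.5·4 = 182.0000; (r_i+r_j)·cross = 26.5·182.0000 = 4823.0000
edge 2: (14.5,20)→(10.5,34.5)  cross = 14.5·34.5 − 10.5·20 = 290.2500; (r_i+r_j)·cross = 25·290.2500 = 7256.2500
edge 3: (10.5,34.5)→(3,32.5)  cross = 10.5·32.5 − 3·34.5 = 237.7500; (r_i+r_j)·cross = 13.5·237.7500 = 3209.6250
Σcross = 332.0000 → A = |Σcross|/2 = 166.0000 mm²
Σ(r_i+r_j)·cross = 9618.8750 → first moment M = |Σ|/6 = 1603.1458
R_c = M/A = 1603.1458/166.0000 = 9.6575 mm
θ = 276° = 4.817109 rad
V = θ·R_c·A = 4.817109·9.6575·166.0000 = 7722.528 mm³

Volume = 7722.528 mm³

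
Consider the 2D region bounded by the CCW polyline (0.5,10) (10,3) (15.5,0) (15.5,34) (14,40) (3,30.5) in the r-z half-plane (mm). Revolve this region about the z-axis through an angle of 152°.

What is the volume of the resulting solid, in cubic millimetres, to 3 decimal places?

Volume = 10450.493 mm³

Profile (r,z), 6 vertices: (0.5,10) (10,3) (15.5,0) (15.5,34) (14,40) (3,30.5)
edge 0: (0.5,10)→(10,3)  cross = 0.5·3 − 10·10 = -98.5000; (r_i+r_j)·cross = 10.5·-98.5000 = -1034.2500
edge 1: (10,3)→(15.5,0)  cross = 10·0 − 15.5·3 = -46.5000; (r_i+r_j)·cross = 25.5·-46.5000 = -1185.7500
edge 2: (15.5,0)→(15.5,34)  cross = 15.5·34 − 15.5·0 = 527.0000; (r_i+r_j)·cross = 31·527.0000 = 16337.0000
edge 3: (15.5,34)→(14,40)  cross = 15.5·40 − 14·34 = 144.0000; (r_i+r_j)·cross = 29.5·144.0000 = 4248.0000
edge 4: (14,40)→(3,30.5)  cross = 14·30.5 − 3·40 = 307.0000; (r_i+r_j)·cross = 17·307.0000 = 5219.0000
edge 5: (3,30.5)→(0.5,10)  cross = 3·10 − 0.5·30.5 = 14.7500; (r_i+r_j)·cross = 3.5·14.7500 = 51.6250
Σcross = 847.7500 → A = |Σcross|/2 = 423.8750 mm²
Σ(r_i+r_j)·cross = 23635.6250 → first moment M = |Σ|/6 = 3939.2708
R_c = M/A = 3939.2708/423.8750 = 9.2935 mm
θ = 152° = 2.652900 rad
V = θ·R_c·A = 2.652900·9.2935·423.8750 = 10450.493 mm³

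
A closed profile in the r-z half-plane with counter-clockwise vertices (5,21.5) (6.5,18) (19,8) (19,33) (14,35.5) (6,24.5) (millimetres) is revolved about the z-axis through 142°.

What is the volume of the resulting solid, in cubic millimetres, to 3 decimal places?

Profile (r,z), 6 vertices: (5,21.5) (6.5,18) (19,8) (19,33) (14,35.5) (6,24.5)
edge 0: (5,21.5)→(6.5,18)  cross = 5·18 − 6.5·21.5 = -49.7500; (r_i+r_j)·cross = 11.5·-49.7500 = -572.1250
edge 1: (6.5,18)→(19,8)  cross = 6.5·8 − 19·18 = -290.0000; (r_i+r_j)·cross = 25.5·-290.0000 = -7395.0000
edge 2: (19,8)→(19,33)  cross = 19·33 − 19·8 = 475.0000; (r_i+r_j)·cross = 38·475.0000 = 18050.0000
edge 3: (19,33)→(14,35.5)  cross = 19·35.5 − 14·33 = 212.5000; (r_i+r_j)·cross = 33·212.5000 = 7012.5000
edge 4: (14,35.5)→(6,24.5)  cross = 14·24.5 − 6·35.5 = 130.0000; (r_i+r_j)·cross = 20·130.0000 = 2600.0000
edge 5: (6,24.5)→(5,21.5)  cross = 6·21.5 − 5·24.5 = 6.5000; (r_i+r_j)·cross = 11·6.5000 = 71.5000
Σcross = 484.2500 → A = |Σcross|/2 = 242.1250 mm²
Σ(r_i+r_j)·cross = 19766.8750 → first moment M = |Σ|/6 = 3294.4792
R_c = M/A = 3294.4792/242.1250 = 13.6065 mm
θ = 142° = 2.478368 rad
V = θ·R_c·A = 2.478368·13.6065·242.1250 = 8164.930 mm³

Volume = 8164.930 mm³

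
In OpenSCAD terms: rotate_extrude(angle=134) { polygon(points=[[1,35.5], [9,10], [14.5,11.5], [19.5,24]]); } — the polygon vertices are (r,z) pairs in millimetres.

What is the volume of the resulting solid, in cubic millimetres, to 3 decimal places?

Profile (r,z), 4 vertices: (1,35.5) (9,10) (14.5,11.5) (19.5,24)
edge 0: (1,35.5)→(9,10)  cross = 1·10 − 9·35.5 = -309.5000; (r_i+r_j)·cross = 10·-309.5000 = -3095.0000
edge 1: (9,10)→(14.5,11.5)  cross = 9·11.5 − 14.5·10 = -41.5000; (r_i+r_j)·cross = 23.5·-41.5000 = -975.2500
edge 2: (14.5,11.5)→(19.5,24)  cross = 14.5·24 − 19.5·11.5 = 123.7500; (r_i+r_j)·cross = 34·123.7500 = 4207.5000
edge 3: (19.5,24)→(1,35.5)  cross = 19.5·35.5 − 1·24 = 668.2500; (r_i+r_j)·cross = 20.5·668.2500 = 13699.1250
Σcross = 441.0000 → A = |Σcross|/2 = 220.5000 mm²
Σ(r_i+r_j)·cross = 13836.3750 → first moment M = |Σ|/6 = 2306.0625
R_c = M/A = 2306.0625/220.5000 = 10.4583 mm
θ = 134° = 2.338741 rad
V = θ·R_c·A = 2.338741·10.4583·220.5000 = 5393.283 mm³

Volume = 5393.283 mm³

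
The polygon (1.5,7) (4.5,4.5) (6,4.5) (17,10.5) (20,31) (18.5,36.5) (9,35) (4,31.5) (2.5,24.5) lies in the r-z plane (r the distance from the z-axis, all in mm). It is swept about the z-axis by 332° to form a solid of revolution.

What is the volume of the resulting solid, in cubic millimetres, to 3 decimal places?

Profile (r,z), 9 vertices: (1.5,7) (4.5,4.5) (6,4.5) (17,10.5) (20,31) (18.5,36.5) (9,35) (4,31.5) (2.5,24.5)
edge 0: (1.5,7)→(4.5,4.5)  cross = 1.5·4.5 − 4.5·7 = -24.7500; (r_i+r_j)·cross = 6·-24.7500 = -148.5000
edge 1: (4.5,4.5)→(6,4.5)  cross = 4.5·4.5 − 6·4.5 = -6.7500; (r_i+r_j)·cross = 10.5·-6.7500 = -70.8750
edge 2: (6,4.5)→(17,10.5)  cross = 6·10.5 − 17·4.5 = -13.5000; (r_i+r_j)·cross = 23·-13.5000 = -310.5000
edge 3: (17,10.5)→(20,31)  cross = 17·31 − 20·10.5 = 317.0000; (r_i+r_j)·cross = 37·317.0000 = 11729.0000
edge 4: (20,31)→(18.5,36.5)  cross = 20·36.5 − 18.5·31 = 156.5000; (r_i+r_j)·cross = 38.5·156.5000 = 6025.2500
edge 5: (18.5,36.5)→(9,35)  cross = 18.5·35 − 9·36.5 = 319.0000; (r_i+r_j)·cross = 27.5·319.0000 = 8772.5000
edge 6: (9,35)→(4,31.5)  cross = 9·31.5 − 4·35 = 143.5000; (r_i+r_j)·cross = 13·143.5000 = 1865.5000
edge 7: (4,31.5)→(2.5,24.5)  cross = 4·24.5 − 2.5·31.5 = 19.2500; (r_i+r_j)·cross = 6.5·19.2500 = 125.1250
edge 8: (2.5,24.5)→(1.5,7)  cross = 2.5·7 − 1.5·24.5 = -19.2500; (r_i+r_j)·cross = 4·-19.2500 = -77.0000
Σcross = 891.0000 → A = |Σcross|/2 = 445.5000 mm²
Σ(r_i+r_j)·cross = 27910.5000 → first moment M = |Σ|/6 = 4651.7500
R_c = M/A = 4651.7500/445.5000 = 10.4416 mm
θ = 332° = 5.794493 rad
V = θ·R_c·A = 5.794493·10.4416·445.5000 = 26954.533 mm³

Volume = 26954.533 mm³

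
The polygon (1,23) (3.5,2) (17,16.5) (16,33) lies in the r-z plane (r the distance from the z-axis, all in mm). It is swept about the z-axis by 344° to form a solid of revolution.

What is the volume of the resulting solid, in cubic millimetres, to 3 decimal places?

Volume = 15639.869 mm³

Profile (r,z), 4 vertices: (1,23) (3.5,2) (17,16.5) (16,33)
edge 0: (1,23)→(3.5,2)  cross = 1·2 − 3.5·23 = -78.5000; (r_i+r_j)·cross = 4.5·-78.5000 = -353.2500
edge 1: (3.5,2)→(17,16.5)  cross = 3.5·16.5 − 17·2 = 23.7500; (r_i+r_j)·cross = 20.5·23.7500 = 486.8750
edge 2: (17,16.5)→(16,33)  cross = 17·33 − 16·16.5 = 297.0000; (r_i+r_j)·cross = 33·297.0000 = 9801.0000
edge 3: (16,33)→(1,23)  cross = 16·23 − 1·33 = 335.0000; (r_i+r_j)·cross = 17·335.0000 = 5695.0000
Σcross = 577.2500 → A = |Σcross|/2 = 288.6250 mm²
Σ(r_i+r_j)·cross = 15629.6250 → first moment M = |Σ|/6 = 2604.9375
R_c = M/A = 2604.9375/288.6250 = 9.0253 mm
θ = 344° = 6.003933 rad
V = θ·R_c·A = 6.003933·9.0253·288.6250 = 15639.869 mm³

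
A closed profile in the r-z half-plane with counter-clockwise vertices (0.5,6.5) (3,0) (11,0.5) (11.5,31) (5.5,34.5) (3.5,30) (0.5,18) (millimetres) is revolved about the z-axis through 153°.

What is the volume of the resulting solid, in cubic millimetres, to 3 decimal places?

Volume = 5308.051 mm³

Profile (r,z), 7 vertices: (0.5,6.5) (3,0) (11,0.5) (11.5,31) (5.5,34.5) (3.5,30) (0.5,18)
edge 0: (0.5,6.5)→(3,0)  cross = 0.5·0 − 3·6.5 = -19.5000; (r_i+r_j)·cross = 3.5·-19.5000 = -68.2500
edge 1: (3,0)→(11,0.5)  cross = 3·0.5 − 11·0 = 1.5000; (r_i+r_j)·cross = 14·1.5000 = 21.0000
edge 2: (11,0.5)→(11.5,31)  cross = 11·31 − 11.5·0.5 = 335.2500; (r_i+r_j)·cross = 22.5·335.2500 = 7543.1250
edge 3: (11.5,31)→(5.5,34.5)  cross = 11.5·34.5 − 5.5·31 = 226.2500; (r_i+r_j)·cross = 17·226.2500 = 3846.2500
edge 4: (5.5,34.5)→(3.5,30)  cross = 5.5·30 − 3.5·34.5 = 44.2500; (r_i+r_j)·cross = 9·44.2500 = 398.2500
edge 5: (3.5,30)→(0.5,18)  cross = 3.5·18 − 0.5·30 = 48.0000; (r_i+r_j)·cross = 4·48.0000 = 192.0000
edge 6: (0.5,18)→(0.5,6.5)  cross = 0.5·6.5 − 0.5·18 = -5.7500; (r_i+r_j)·cross = 1·-5.7500 = -5.7500
Σcross = 630.0000 → A = |Σcross|/2 = 315.0000 mm²
Σ(r_i+r_j)·cross = 11926.6250 → first moment M = |Σ|/6 = 1987.7708
R_c = M/A = 1987.7708/315.0000 = 6.3104 mm
θ = 153° = 2.670354 rad
V = θ·R_c·A = 2.670354·6.3104·315.0000 = 5308.051 mm³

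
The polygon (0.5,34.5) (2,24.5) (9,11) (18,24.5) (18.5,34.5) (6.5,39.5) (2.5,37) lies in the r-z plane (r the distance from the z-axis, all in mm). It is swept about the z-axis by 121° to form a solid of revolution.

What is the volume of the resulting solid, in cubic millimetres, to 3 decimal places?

Volume = 6527.899 mm³

Profile (r,z), 7 vertices: (0.5,34.5) (2,24.5) (9,11) (18,24.5) (18.5,34.5) (6.5,39.5) (2.5,37)
edge 0: (0.5,34.5)→(2,24.5)  cross = 0.5·24.5 − 2·34.5 = -56.7500; (r_i+r_j)·cross = 2.5·-56.7500 = -141.8750
edge 1: (2,24.5)→(9,11)  cross = 2·11 − 9·24.5 = -198.5000; (r_i+r_j)·cross = 11·-198.5000 = -2183.5000
edge 2: (9,11)→(18,24.5)  cross = 9·24.5 − 18·11 = 22.5000; (r_i+r_j)·cross = 27·22.5000 = 607.5000
edge 3: (18,24.5)→(18.5,34.5)  cross = 18·34.5 − 18.5·24.5 = 167.7500; (r_i+r_j)·cross = 36.5·167.7500 = 6122.8750
edge 4: (18.5,34.5)→(6.5,39.5)  cross = 18.5·39.5 − 6.5·34.5 = 506.5000; (r_i+r_j)·cross = 25·506.5000 = 12662.5000
edge 5: (6.5,39.5)→(2.5,37)  cross = 6.5·37 − 2.5·39.5 = 141.7500; (r_i+r_j)·cross = 9·141.7500 = 1275.7500
edge 6: (2.5,37)→(0.5,34.5)  cross = 2.5·34.5 − 0.5·37 = 67.7500; (r_i+r_j)·cross = 3·67.7500 = 203.2500
Σcross = 651.0000 → A = |Σcross|/2 = 325.5000 mm²
Σ(r_i+r_j)·cross = 18546.5000 → first moment M = |Σ|/6 = 3091.0833
R_c = M/A = 3091.0833/325.5000 = 9.4964 mm
θ = 121° = 2.111848 rad
V = θ·R_c·A = 2.111848·9.4964·325.5000 = 6527.899 mm³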